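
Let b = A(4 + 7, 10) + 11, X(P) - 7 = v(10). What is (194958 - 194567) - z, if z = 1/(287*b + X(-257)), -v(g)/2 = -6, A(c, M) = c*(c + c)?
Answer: 28398329/72630 ≈ 391.00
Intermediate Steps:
A(c, M) = 2*c² (A(c, M) = c*(2*c) = 2*c²)
v(g) = 12 (v(g) = -2*(-6) = 12)
X(P) = 19 (X(P) = 7 + 12 = 19)
b = 253 (b = 2*(4 + 7)² + 11 = 2*11² + 11 = 2*121 + 11 = 242 + 11 = 253)
z = 1/72630 (z = 1/(287*253 + 19) = 1/(72611 + 19) = 1/72630 ≈ 1.3768e-5)
(194958 - 194567) - z = (194958 - 194567) - 1*1/72630 = 391 - 1/72630 = 28398329/72630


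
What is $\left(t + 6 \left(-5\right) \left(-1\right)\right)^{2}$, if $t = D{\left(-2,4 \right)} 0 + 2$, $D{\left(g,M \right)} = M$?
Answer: $1024$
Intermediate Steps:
$t = 2$ ($t = 4 \cdot 0 + 2 = 0 + 2 = 2$)
$\left(t + 6 \left(-5\right) \left(-1\right)\right)^{2} = \left(2 + 6 \left(-5\right) \left(-1\right)\right)^{2} = \left(2 - -30\right)^{2} = \left(2 + 30\right)^{2} = 32^{2} = 1024$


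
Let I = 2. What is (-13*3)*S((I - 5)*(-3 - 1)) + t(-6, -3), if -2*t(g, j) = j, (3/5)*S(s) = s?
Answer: -1557/2 ≈ -778.50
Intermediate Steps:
S(s) = 5*s/3
t(g, j) = -j/2
(-13*3)*S((I - 5)*(-3 - 1)) + t(-6, -3) = (-13*3)*(5*((2 - 5)*(-3 - 1))/3) - 1/2*(-3) = -65*(-3*(-4)) + 3/2 = -65*12 + 3/2 = -39*20 + 3/2 = -780 + 3/2 = -1557/2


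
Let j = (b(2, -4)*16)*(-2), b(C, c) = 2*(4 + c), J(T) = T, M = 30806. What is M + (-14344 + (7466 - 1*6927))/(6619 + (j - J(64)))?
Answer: 40383905/1311 ≈ 30804.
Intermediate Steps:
b(C, c) = 8 + 2*c
j = 0 (j = ((8 + 2*(-4))*16)*(-2) = ((8 - 8)*16)*(-2) = (0*16)*(-2) = 0*(-2) = 0)
M + (-14344 + (7466 - 1*6927))/(6619 + (j - J(64))) = 30806 + (-14344 + (7466 - 1*6927))/(6619 + (0 - 1*64)) = 30806 + (-14344 + (7466 - 6927))/(6619 + (0 - 64)) = 30806 + (-14344 + 539)/(6619 - 64) = 30806 - 13805/6555 = 30806 - 13805*1/6555 = 30806 - 2761/1311 = 40383905/1311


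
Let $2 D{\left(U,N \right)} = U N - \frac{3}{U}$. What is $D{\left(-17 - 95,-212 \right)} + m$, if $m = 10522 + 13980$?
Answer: $\frac{8147779}{224} \approx 36374.0$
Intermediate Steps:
$m = 24502$
$D{\left(U,N \right)} = - \frac{3}{2 U} + \frac{N U}{2}$ ($D{\left(U,N \right)} = \frac{U N - \frac{3}{U}}{2} = \frac{N U - \frac{3}{U}}{2} = \frac{- \frac{3}{U} + N U}{2} = - \frac{3}{2 U} + \frac{N U}{2}$)
$D{\left(-17 - 95,-212 \right)} + m = \frac{-3 - 212 \left(-17 - 95\right)^{2}}{2 \left(-17 - 95\right)} + 24502 = \frac{-3 - 212 \left(-112\right)^{2}}{2 \left(-112\right)} + 24502 = \frac{1}{2} \left(- \frac{1}{112}\right) \left(-3 - 2659328\right) + 24502 = \frac{1}{2} \left(- \frac{1}{112}\right) \left(-2659331\right) + 24502 = \frac{2659331}{224} + 24502 = \frac{8147779}{224}$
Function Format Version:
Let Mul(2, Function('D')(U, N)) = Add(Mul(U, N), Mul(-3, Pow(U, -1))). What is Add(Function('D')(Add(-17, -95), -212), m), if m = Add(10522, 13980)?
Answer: Rational(8147779, 224) ≈ 36374.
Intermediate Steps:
m = 24502
Function('D')(U, N) = Add(Mul(Rational(-3, 2), Pow(U, -1)), Mul(Rational(1, 2), N, U)) (Function('D')(U, N) = Mul(Rational(1, 2), Add(Mul(U, N), Mul(-3, Pow(U, -1)))) = Mul(Rational(1, 2), Add(Mul(N, U), Mul(-3, Pow(U, -1)))) = Mul(Rational(1, 2), Add(Mul(-3, Pow(U, -1)), Mul(N, U))) = Add(Mul(Rational(-3, 2), Pow(U, -1)), Mul(Rational(1, 2), N, U)))
Add(Function('D')(Add(-17, -95), -212), m) = Add(Mul(Rational(1, 2), Pow(Add(-17, -95), -1), Add(-3, Mul(-212, Pow(Add(-17, -95), 2)))), 24502) = Add(Mul(Rational(1, 2), Pow(-112, -1), Add(-3, Mul(-212, Pow(-112, 2)))), 24502) = Add(Mul(Rational(1, 2), Rational(-1, 112), Add(-3, Mul(-212, 12544))), 24502) = Add(Mul(Rational(1, 2), Rational(-1, 112), Add(-3, -2659328)), 24502) = Add(Mul(Rational(1, 2), Rational(-1, 112), -2659331), 24502) = Add(Rational(2659331, 224), 24502) = Rational(8147779, 224)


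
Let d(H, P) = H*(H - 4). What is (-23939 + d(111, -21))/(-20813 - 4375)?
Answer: 6031/12594 ≈ 0.47888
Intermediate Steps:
d(H, P) = H*(-4 + H)
(-23939 + d(111, -21))/(-20813 - 4375) = (-23939 + 111*(-4 + 111))/(-20813 - 4375) = (-23939 + 111*107)/(-25188) = (-23939 + 11877)*(-1/25188) = -12062*(-1/25188) = 6031/12594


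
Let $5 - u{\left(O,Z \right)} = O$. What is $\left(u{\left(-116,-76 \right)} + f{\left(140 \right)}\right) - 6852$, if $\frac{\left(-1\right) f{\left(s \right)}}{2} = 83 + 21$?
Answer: $-6939$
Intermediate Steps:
$u{\left(O,Z \right)} = 5 - O$
$f{\left(s \right)} = -208$ ($f{\left(s \right)} = - 2 \left(83 + 21\right) = \left(-2\right) 104 = -208$)
$\left(u{\left(-116,-76 \right)} + f{\left(140 \right)}\right) - 6852 = \left(\left(5 - -116\right) - 208\right) - 6852 = \left(\left(5 + 116\right) - 208\right) - 6852 = \left(121 - 208\right) - 6852 = -87 - 6852 = -6939$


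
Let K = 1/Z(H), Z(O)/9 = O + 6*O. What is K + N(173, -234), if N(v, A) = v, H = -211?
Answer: 2299688/13293 ≈ 173.00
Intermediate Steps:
Z(O) = 63*O (Z(O) = 9*(O + 6*O) = 9*(7*O) = 63*O)
K = -1/13293 (K = 1/(63*(-211)) = 1/(-13293) = -1/13293 ≈ -7.5228e-5)
K + N(173, -234) = -1/13293 + 173 = 2299688/13293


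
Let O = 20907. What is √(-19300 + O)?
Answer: √1607 ≈ 40.087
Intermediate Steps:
√(-19300 + O) = √(-19300 + 20907) = √1607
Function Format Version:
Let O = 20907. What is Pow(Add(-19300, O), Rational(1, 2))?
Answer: Pow(1607, Rational(1, 2)) ≈ 40.087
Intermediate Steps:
Pow(Add(-19300, O), Rational(1, 2)) = Pow(Add(-19300, 20907), Rational(1, 2)) = Pow(1607, Rational(1, 2))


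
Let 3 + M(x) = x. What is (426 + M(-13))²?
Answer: 168100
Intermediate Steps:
M(x) = -3 + x
(426 + M(-13))² = (426 + (-3 - 13))² = (426 - 16)² = 410² = 168100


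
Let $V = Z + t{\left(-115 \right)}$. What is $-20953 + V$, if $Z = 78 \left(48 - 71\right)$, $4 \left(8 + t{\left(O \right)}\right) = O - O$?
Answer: $-22755$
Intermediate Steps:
$t{\left(O \right)} = -8$ ($t{\left(O \right)} = -8 + \frac{O - O}{4} = -8 + \frac{1}{4} \cdot 0 = -8 + 0 = -8$)
$Z = -1794$ ($Z = 78 \left(-23\right) = -1794$)
$V = -1802$ ($V = -1794 - 8 = -1802$)
$-20953 + V = -20953 - 1802 = -22755$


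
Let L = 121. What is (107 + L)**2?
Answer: 51984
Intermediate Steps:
(107 + L)**2 = (107 + 121)**2 = 228**2 = 51984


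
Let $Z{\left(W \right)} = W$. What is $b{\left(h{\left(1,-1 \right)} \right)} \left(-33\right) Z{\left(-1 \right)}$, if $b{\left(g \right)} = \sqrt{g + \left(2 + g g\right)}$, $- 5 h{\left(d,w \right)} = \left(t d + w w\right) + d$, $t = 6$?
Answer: $\frac{33 \sqrt{74}}{5} \approx 56.775$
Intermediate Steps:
$h{\left(d,w \right)} = - \frac{7 d}{5} - \frac{w^{2}}{5}$ ($h{\left(d,w \right)} = - \frac{\left(6 d + w w\right) + d}{5} = - \frac{\left(6 d + w^{2}\right) + d}{5} = - \frac{\left(w^{2} + 6 d\right) + d}{5} = - \frac{w^{2} + 7 d}{5} = - \frac{7 d}{5} - \frac{w^{2}}{5}$)
$b{\left(g \right)} = \sqrt{2 + g + g^{2}}$ ($b{\left(g \right)} = \sqrt{g + \left(2 + g^{2}\right)} = \sqrt{2 + g + g^{2}}$)
$b{\left(h{\left(1,-1 \right)} \right)} \left(-33\right) Z{\left(-1 \right)} = \sqrt{2 - \left(\frac{7}{5} + \frac{\left(-1\right)^{2}}{5}\right) + \left(\left(- \frac{7}{5}\right) 1 - \frac{\left(-1\right)^{2}}{5}\right)^{2}} \left(-33\right) \left(-1\right) = \sqrt{2 - \frac{8}{5} + \left(- \frac{7}{5} - \frac{1}{5}\right)^{2}} \left(-33\right) \left(-1\right) = \sqrt{2 - \frac{8}{5} + \left(- \frac{8}{5}\right)^{2}} \left(-33\right) \left(-1\right) = \sqrt{2 - \frac{8}{5} + \frac{64}{25}} \left(-33\right) \left(-1\right) = \sqrt{\frac{74}{25}} \left(-33\right) \left(-1\right) = \frac{\sqrt{74}}{5} \left(-33\right) \left(-1\right) = - \frac{33 \sqrt{74}}{5} \left(-1\right) = \frac{33 \sqrt{74}}{5}$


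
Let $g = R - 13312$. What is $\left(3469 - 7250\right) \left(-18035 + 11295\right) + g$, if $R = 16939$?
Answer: $25487567$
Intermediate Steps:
$g = 3627$ ($g = 16939 - 13312 = 3627$)
$\left(3469 - 7250\right) \left(-18035 + 11295\right) + g = \left(3469 - 7250\right) \left(-18035 + 11295\right) + 3627 = \left(-3781\right) \left(-6740\right) + 3627 = 25483940 + 3627 = 25487567$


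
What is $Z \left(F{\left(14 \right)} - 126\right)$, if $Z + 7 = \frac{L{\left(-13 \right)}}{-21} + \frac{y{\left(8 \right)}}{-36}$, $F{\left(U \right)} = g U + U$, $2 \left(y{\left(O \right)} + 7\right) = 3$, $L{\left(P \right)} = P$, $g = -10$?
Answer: $\frac{3139}{2} \approx 1569.5$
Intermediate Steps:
$y{\left(O \right)} = - \frac{11}{2}$ ($y{\left(O \right)} = -7 + \frac{1}{2} \cdot 3 = -7 + \frac{3}{2} = - \frac{11}{2}$)
$F{\left(U \right)} = - 9 U$ ($F{\left(U \right)} = - 10 U + U = - 9 U$)
$Z = - \frac{3139}{504}$ ($Z = -7 - \left(- \frac{13}{21} - \frac{11}{72}\right) = -7 - - \frac{389}{504} = -7 + \left(\frac{13}{21} + \frac{11}{72}\right) = -7 + \frac{389}{504} = - \frac{3139}{504} \approx -6.2282$)
$Z \left(F{\left(14 \right)} - 126\right) = - \frac{3139 \left(\left(-9\right) 14 - 126\right)}{504} = - \frac{3139 \left(-126 - 126\right)}{504} = \left(- \frac{3139}{504}\right) \left(-252\right) = \frac{3139}{2}$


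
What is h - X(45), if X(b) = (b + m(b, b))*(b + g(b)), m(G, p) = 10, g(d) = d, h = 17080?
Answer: 12130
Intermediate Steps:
X(b) = 2*b*(10 + b) (X(b) = (b + 10)*(b + b) = (10 + b)*(2*b) = 2*b*(10 + b))
h - X(45) = 17080 - 2*45*(10 + 45) = 17080 - 2*45*55 = 17080 - 1*4950 = 17080 - 4950 = 12130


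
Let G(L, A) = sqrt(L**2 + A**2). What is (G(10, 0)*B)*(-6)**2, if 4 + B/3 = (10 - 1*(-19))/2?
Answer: 11340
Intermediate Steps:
B = 63/2 (B = -12 + 3*((10 - 1*(-19))/2) = -12 + 3*((10 + 19)*(1/2)) = -12 + 3*(29*(1/2)) = -12 + 3*(29/2) = -12 + 87/2 = 63/2 ≈ 31.500)
G(L, A) = sqrt(A**2 + L**2)
(G(10, 0)*B)*(-6)**2 = (sqrt(0**2 + 10**2)*(63/2))*(-6)**2 = (sqrt(0 + 100)*(63/2))*36 = (sqrt(100)*(63/2))*36 = (10*(63/2))*36 = 315*36 = 11340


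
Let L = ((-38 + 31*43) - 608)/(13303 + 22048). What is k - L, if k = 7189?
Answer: 254137652/35351 ≈ 7189.0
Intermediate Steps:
L = 687/35351 (L = ((-38 + 1333) - 608)/35351 = (1295 - 608)*(1/35351) = 687*(1/35351) = 687/35351 ≈ 0.019434)
k - L = 7189 - 1*687/35351 = 7189 - 687/35351 = 254137652/35351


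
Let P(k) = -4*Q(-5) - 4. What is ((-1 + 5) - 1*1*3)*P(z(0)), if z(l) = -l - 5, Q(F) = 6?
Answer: -28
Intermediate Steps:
z(l) = -5 - l
P(k) = -28 (P(k) = -4*6 - 4 = -24 - 4 = -28)
((-1 + 5) - 1*1*3)*P(z(0)) = ((-1 + 5) - 1*1*3)*(-28) = (4 - 1*3)*(-28) = (4 - 3)*(-28) = 1*(-28) = -28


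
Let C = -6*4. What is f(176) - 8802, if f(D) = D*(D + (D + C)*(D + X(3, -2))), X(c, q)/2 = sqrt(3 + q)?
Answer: 4784030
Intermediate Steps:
X(c, q) = 2*sqrt(3 + q)
C = -24
f(D) = D*(D + (-24 + D)*(2 + D)) (f(D) = D*(D + (D - 24)*(D + 2*sqrt(3 - 2))) = D*(D + (-24 + D)*(D + 2*sqrt(1))) = D*(D + (-24 + D)*(D + 2*1)) = D*(D + (-24 + D)*(D + 2)) = D*(D + (-24 + D)*(2 + D)))
f(176) - 8802 = 176*(-48 + 176**2 - 21*176) - 8802 = 176*(-48 + 30976 - 3696) - 8802 = 176*27232 - 8802 = 4792832 - 8802 = 4784030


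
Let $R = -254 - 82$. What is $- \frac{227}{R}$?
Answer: $\frac{227}{336} \approx 0.6756$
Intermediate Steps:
$R = -336$
$- \frac{227}{R} = - \frac{227}{-336} = \left(-227\right) \left(- \frac{1}{336}\right) = \frac{227}{336}$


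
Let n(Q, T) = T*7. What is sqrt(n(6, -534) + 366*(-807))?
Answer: 10*I*sqrt(2991) ≈ 546.9*I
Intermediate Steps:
n(Q, T) = 7*T
sqrt(n(6, -534) + 366*(-807)) = sqrt(7*(-534) + 366*(-807)) = sqrt(-3738 - 295362) = sqrt(-299100) = 10*I*sqrt(2991)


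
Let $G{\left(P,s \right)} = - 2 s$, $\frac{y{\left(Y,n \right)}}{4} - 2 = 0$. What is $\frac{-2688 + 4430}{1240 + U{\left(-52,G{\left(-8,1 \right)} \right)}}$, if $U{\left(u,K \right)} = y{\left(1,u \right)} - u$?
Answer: $\frac{67}{50} \approx 1.34$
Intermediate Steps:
$y{\left(Y,n \right)} = 8$ ($y{\left(Y,n \right)} = 8 + 4 \cdot 0 = 8 + 0 = 8$)
$U{\left(u,K \right)} = 8 - u$
$\frac{-2688 + 4430}{1240 + U{\left(-52,G{\left(-8,1 \right)} \right)}} = \frac{-2688 + 4430}{1240 + \left(8 - -52\right)} = \frac{1742}{1240 + \left(8 + 52\right)} = \frac{1742}{1240 + 60} = \frac{1742}{1300} = 1742 \cdot \frac{1}{1300} = \frac{67}{50}$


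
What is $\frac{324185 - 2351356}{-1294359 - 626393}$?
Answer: $\frac{2027171}{1920752} \approx 1.0554$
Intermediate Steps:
$\frac{324185 - 2351356}{-1294359 - 626393} = - \frac{2027171}{-1920752} = \left(-2027171\right) \left(- \frac{1}{1920752}\right) = \frac{2027171}{1920752}$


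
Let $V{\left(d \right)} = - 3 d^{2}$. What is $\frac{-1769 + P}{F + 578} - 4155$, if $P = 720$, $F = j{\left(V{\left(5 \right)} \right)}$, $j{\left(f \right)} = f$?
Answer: $- \frac{2091014}{503} \approx -4157.1$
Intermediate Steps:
$F = -75$ ($F = - 3 \cdot 5^{2} = \left(-3\right) 25 = -75$)
$\frac{-1769 + P}{F + 578} - 4155 = \frac{-1769 + 720}{-75 + 578} - 4155 = - \frac{1049}{503} - 4155 = - \frac{2091014}{503}$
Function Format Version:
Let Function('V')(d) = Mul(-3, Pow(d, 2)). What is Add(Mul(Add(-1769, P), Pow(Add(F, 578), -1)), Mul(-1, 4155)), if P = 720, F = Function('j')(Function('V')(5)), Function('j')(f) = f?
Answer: Rational(-2091014, 503) ≈ -4157.1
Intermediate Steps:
F = -75 (F = Mul(-3, Pow(5, 2)) = Mul(-3, 25) = -75)
Add(Mul(Add(-1769, P), Pow(Add(F, 578), -1)), Mul(-1, 4155)) = Add(Mul(Add(-1769, 720), Pow(Add(-75, 578), -1)), Mul(-1, 4155)) = Add(Mul(-1049, Pow(503, -1)), -4155) = Add(Mul(-1049, Rational(1, 503)), -4155) = Add(Rational(-1049, 503), -4155) = Rational(-2091014, 503)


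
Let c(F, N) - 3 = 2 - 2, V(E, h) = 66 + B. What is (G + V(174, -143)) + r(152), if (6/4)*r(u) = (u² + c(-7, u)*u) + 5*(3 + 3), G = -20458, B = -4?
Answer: -14008/3 ≈ -4669.3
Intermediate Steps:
V(E, h) = 62 (V(E, h) = 66 - 4 = 62)
c(F, N) = 3 (c(F, N) = 3 + (2 - 2) = 3 + 0 = 3)
r(u) = 20 + 2*u + 2*u²/3 (r(u) = 2*((u² + 3*u) + 5*(3 + 3))/3 = 2*((u² + 3*u) + 5*6)/3 = 2*((u² + 3*u) + 30)/3 = 2*(30 + u² + 3*u)/3 = 20 + 2*u + 2*u²/3)
(G + V(174, -143)) + r(152) = (-20458 + 62) + (20 + 2*152 + (⅔)*152²) = -20396 + (20 + 304 + (⅔)*23104) = -20396 + (20 + 304 + 46208/3) = -20396 + 47180/3 = -14008/3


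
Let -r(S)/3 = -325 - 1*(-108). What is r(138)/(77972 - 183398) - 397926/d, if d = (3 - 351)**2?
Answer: -389172085/118217688 ≈ -3.2920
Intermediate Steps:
d = 121104 (d = (-348)**2 = 121104)
r(S) = 651 (r(S) = -3*(-325 - 1*(-108)) = -3*(-325 + 108) = -3*(-217) = 651)
r(138)/(77972 - 183398) - 397926/d = 651/(77972 - 183398) - 397926/121104 = 651/(-105426) - 397926*1/121104 = 651*(-1/105426) - 22107/6728 = -217/35142 - 22107/6728 = -389172085/118217688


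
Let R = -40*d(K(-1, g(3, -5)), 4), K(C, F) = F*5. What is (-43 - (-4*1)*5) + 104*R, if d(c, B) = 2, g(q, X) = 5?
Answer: -8343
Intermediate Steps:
K(C, F) = 5*F
R = -80 (R = -40*2 = -80)
(-43 - (-4*1)*5) + 104*R = (-43 - (-4*1)*5) + 104*(-80) = (-43 - (-4)*5) - 8320 = (-43 - 1*(-20)) - 8320 = (-43 + 20) - 8320 = -23 - 8320 = -8343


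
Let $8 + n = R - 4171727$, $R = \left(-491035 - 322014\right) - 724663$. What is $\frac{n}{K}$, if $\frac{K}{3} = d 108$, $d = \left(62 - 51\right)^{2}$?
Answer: $- \frac{70487}{484} \approx -145.63$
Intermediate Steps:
$d = 121$ ($d = 11^{2} = 121$)
$R = -1537712$ ($R = -813049 - 724663 = -1537712$)
$n = -5709447$ ($n = -8 - 5709439 = -5709447$)
$K = 39204$ ($K = 3 \cdot 121 \cdot 108 = 3 \cdot 13068 = 39204$)
$\frac{n}{K} = - \frac{5709447}{39204} = \left(-5709447\right) \frac{1}{39204} = - \frac{70487}{484}$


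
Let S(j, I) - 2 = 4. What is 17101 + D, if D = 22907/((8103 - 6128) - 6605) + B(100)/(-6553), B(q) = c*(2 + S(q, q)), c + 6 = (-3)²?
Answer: 518700788699/30340390 ≈ 17096.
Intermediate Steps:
S(j, I) = 6 (S(j, I) = 2 + 4 = 6)
c = 3 (c = -6 + (-3)² = -6 + 9 = 3)
B(q) = 24 (B(q) = 3*(2 + 6) = 3*8 = 24)
D = -150220691/30340390 (D = 22907/((8103 - 6128) - 6605) + 24/(-6553) = 22907/(1975 - 6605) + 24*(-1/6553) = 22907/(-4630) - 24/6553 = 22907*(-1/4630) - 24/6553 = -22907/4630 - 24/6553 = -150220691/30340390 ≈ -4.9512)
17101 + D = 17101 - 150220691/30340390 = 518700788699/30340390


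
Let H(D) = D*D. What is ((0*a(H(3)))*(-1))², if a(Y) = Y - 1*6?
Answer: 0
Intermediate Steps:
H(D) = D²
a(Y) = -6 + Y (a(Y) = Y - 6 = -6 + Y)
((0*a(H(3)))*(-1))² = ((0*(-6 + 3²))*(-1))² = ((0*(-6 + 9))*(-1))² = ((0*3)*(-1))² = (0*(-1))² = 0² = 0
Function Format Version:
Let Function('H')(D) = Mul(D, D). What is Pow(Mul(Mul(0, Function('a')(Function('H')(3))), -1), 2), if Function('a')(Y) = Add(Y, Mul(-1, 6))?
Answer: 0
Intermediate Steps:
Function('H')(D) = Pow(D, 2)
Function('a')(Y) = Add(-6, Y) (Function('a')(Y) = Add(Y, -6) = Add(-6, Y))
Pow(Mul(Mul(0, Function('a')(Function('H')(3))), -1), 2) = Pow(Mul(Mul(0, Add(-6, Pow(3, 2))), -1), 2) = Pow(Mul(Mul(0, Add(-6, 9)), -1), 2) = Pow(Mul(Mul(0, 3), -1), 2) = Pow(Mul(0, -1), 2) = Pow(0, 2) = 0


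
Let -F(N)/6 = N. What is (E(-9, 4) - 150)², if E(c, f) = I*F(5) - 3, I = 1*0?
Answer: 23409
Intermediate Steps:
F(N) = -6*N
I = 0
E(c, f) = -3 (E(c, f) = 0*(-6*5) - 3 = 0*(-30) - 3 = 0 - 3 = -3)
(E(-9, 4) - 150)² = (-3 - 150)² = (-153)² = 23409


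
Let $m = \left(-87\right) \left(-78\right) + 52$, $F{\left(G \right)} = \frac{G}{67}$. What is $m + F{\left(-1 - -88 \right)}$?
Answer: $\frac{458233}{67} \approx 6839.3$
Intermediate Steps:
$F{\left(G \right)} = \frac{G}{67}$ ($F{\left(G \right)} = G \frac{1}{67} = \frac{G}{67}$)
$m = 6838$ ($m = 6786 + 52 = 6838$)
$m + F{\left(-1 - -88 \right)} = 6838 + \frac{-1 - -88}{67} = 6838 + \frac{-1 + 88}{67} = 6838 + \frac{1}{67} \cdot 87 = 6838 + \frac{87}{67} = \frac{458233}{67}$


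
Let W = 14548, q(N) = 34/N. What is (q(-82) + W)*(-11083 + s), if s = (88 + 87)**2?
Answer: 11655845442/41 ≈ 2.8429e+8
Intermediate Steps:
s = 30625 (s = 175**2 = 30625)
(q(-82) + W)*(-11083 + s) = (34/(-82) + 14548)*(-11083 + 30625) = (34*(-1/82) + 14548)*19542 = (-17/41 + 14548)*19542 = (596451/41)*19542 = 11655845442/41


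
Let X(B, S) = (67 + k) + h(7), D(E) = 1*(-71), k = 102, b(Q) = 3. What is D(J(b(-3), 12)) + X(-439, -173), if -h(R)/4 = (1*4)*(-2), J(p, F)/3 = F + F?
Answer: 130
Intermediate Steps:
J(p, F) = 6*F (J(p, F) = 3*(F + F) = 3*(2*F) = 6*F)
D(E) = -71
h(R) = 32 (h(R) = -4*1*4*(-2) = -16*(-2) = -4*(-8) = 32)
X(B, S) = 201 (X(B, S) = (67 + 102) + 32 = 169 + 32 = 201)
D(J(b(-3), 12)) + X(-439, -173) = -71 + 201 = 130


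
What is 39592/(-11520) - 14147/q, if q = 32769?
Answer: -6760943/1747680 ≈ -3.8685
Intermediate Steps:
39592/(-11520) - 14147/q = 39592/(-11520) - 14147/32769 = 39592*(-1/11520) - 14147*1/32769 = -4949/1440 - 14147/32769 = -6760943/1747680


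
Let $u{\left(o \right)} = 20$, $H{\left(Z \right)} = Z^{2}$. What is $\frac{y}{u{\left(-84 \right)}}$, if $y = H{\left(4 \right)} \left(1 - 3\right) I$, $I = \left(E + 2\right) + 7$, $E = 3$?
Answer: $- \frac{96}{5} \approx -19.2$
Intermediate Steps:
$I = 12$ ($I = \left(3 + 2\right) + 7 = 5 + 7 = 12$)
$y = -384$ ($y = 4^{2} \left(1 - 3\right) 12 = 16 \left(1 - 3\right) 12 = 16 \left(-2\right) 12 = \left(-32\right) 12 = -384$)
$\frac{y}{u{\left(-84 \right)}} = - \frac{384}{20} = \left(-384\right) \frac{1}{20} = - \frac{96}{5}$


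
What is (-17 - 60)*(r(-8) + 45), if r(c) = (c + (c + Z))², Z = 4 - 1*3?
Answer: -20790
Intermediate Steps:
Z = 1 (Z = 4 - 3 = 1)
r(c) = (1 + 2*c)² (r(c) = (c + (c + 1))² = (c + (1 + c))² = (1 + 2*c)²)
(-17 - 60)*(r(-8) + 45) = (-17 - 60)*((1 + 2*(-8))² + 45) = -77*((1 - 16)² + 45) = -77*((-15)² + 45) = -77*(225 + 45) = -77*270 = -20790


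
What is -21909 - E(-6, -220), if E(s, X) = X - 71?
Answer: -21618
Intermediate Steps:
E(s, X) = -71 + X
-21909 - E(-6, -220) = -21909 - (-71 - 220) = -21909 - 1*(-291) = -21909 + 291 = -21618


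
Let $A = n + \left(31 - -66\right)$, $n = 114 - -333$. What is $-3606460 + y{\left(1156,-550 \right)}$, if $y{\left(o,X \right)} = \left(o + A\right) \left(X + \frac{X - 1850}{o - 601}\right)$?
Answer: $- \frac{168306020}{37} \approx -4.5488 \cdot 10^{6}$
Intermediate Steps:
$n = 447$ ($n = 114 + 333 = 447$)
$A = 544$ ($A = 447 + \left(31 - -66\right) = 447 + \left(31 + 66\right) = 447 + 97 = 544$)
$y{\left(o,X \right)} = \left(544 + o\right) \left(X + \frac{-1850 + X}{-601 + o}\right)$ ($y{\left(o,X \right)} = \left(o + 544\right) \left(X + \frac{X - 1850}{o - 601}\right) = \left(544 + o\right) \left(X + \frac{-1850 + X}{-601 + o}\right)$)
$-3606460 + y{\left(1156,-550 \right)} = -3606460 + \frac{-1006400 - -179520000 - 2138600 - 550 \cdot 1156^{2} - \left(-30800\right) 1156}{-601 + 1156} = -3606460 + \frac{-1006400 + 179520000 - 2138600 - 734984800 + 35604800}{555} = -3606460 + \frac{1}{555} \left(-523005000\right) = -3606460 - \frac{34867000}{37} = - \frac{168306020}{37}$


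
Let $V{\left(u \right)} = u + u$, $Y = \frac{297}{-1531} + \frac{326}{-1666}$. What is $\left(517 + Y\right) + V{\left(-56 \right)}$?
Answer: $\frac{516008861}{1275323} \approx 404.61$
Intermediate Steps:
$Y = - \frac{496954}{1275323}$ ($Y = 297 \left(- \frac{1}{1531}\right) + 326 \left(- \frac{1}{1666}\right) = - \frac{297}{1531} - \frac{163}{833} = - \frac{496954}{1275323} \approx -0.38967$)
$V{\left(u \right)} = 2 u$
$\left(517 + Y\right) + V{\left(-56 \right)} = \left(517 - \frac{496954}{1275323}\right) + 2 \left(-56\right) = \frac{658845037}{1275323} - 112 = \frac{516008861}{1275323}$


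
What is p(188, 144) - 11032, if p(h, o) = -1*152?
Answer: -11184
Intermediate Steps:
p(h, o) = -152
p(188, 144) - 11032 = -152 - 11032 = -11184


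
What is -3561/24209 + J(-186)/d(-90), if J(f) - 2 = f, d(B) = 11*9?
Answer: -4806995/2396691 ≈ -2.0057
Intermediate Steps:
d(B) = 99
J(f) = 2 + f
-3561/24209 + J(-186)/d(-90) = -3561/24209 + (2 - 186)/99 = -3561*1/24209 - 184*1/99 = -3561/24209 - 184/99 = -4806995/2396691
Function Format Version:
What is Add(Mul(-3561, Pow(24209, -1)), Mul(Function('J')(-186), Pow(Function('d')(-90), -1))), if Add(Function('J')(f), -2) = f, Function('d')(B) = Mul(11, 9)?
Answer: Rational(-4806995, 2396691) ≈ -2.0057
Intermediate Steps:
Function('d')(B) = 99
Function('J')(f) = Add(2, f)
Add(Mul(-3561, Pow(24209, -1)), Mul(Function('J')(-186), Pow(Function('d')(-90), -1))) = Add(Mul(-3561, Pow(24209, -1)), Mul(Add(2, -186), Pow(99, -1))) = Add(Mul(-3561, Rational(1, 24209)), Mul(-184, Rational(1, 99))) = Add(Rational(-3561, 24209), Rational(-184, 99)) = Rational(-4806995, 2396691)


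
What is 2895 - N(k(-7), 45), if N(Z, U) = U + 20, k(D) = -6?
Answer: 2830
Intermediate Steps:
N(Z, U) = 20 + U
2895 - N(k(-7), 45) = 2895 - (20 + 45) = 2895 - 1*65 = 2895 - 65 = 2830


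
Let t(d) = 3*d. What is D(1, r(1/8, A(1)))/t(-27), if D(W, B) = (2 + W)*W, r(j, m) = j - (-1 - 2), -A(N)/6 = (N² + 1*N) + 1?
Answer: -1/27 ≈ -0.037037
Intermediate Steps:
A(N) = -6 - 6*N - 6*N² (A(N) = -6*((N² + 1*N) + 1) = -6*((N² + N) + 1) = -6*((N + N²) + 1) = -6*(1 + N + N²) = -6 - 6*N - 6*N²)
r(j, m) = 3 + j (r(j, m) = j - 1*(-3) = j + 3 = 3 + j)
D(W, B) = W*(2 + W)
D(1, r(1/8, A(1)))/t(-27) = (1*(2 + 1))/((3*(-27))) = (1*3)/(-81) = 3*(-1/81) = -1/27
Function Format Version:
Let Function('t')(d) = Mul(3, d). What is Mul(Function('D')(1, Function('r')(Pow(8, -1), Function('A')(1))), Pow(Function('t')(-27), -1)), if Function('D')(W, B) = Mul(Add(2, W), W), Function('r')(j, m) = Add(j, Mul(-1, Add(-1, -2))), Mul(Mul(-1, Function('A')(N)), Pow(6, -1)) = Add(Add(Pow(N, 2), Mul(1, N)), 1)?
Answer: Rational(-1, 27) ≈ -0.037037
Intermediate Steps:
Function('A')(N) = Add(-6, Mul(-6, N), Mul(-6, Pow(N, 2))) (Function('A')(N) = Mul(-6, Add(Add(Pow(N, 2), Mul(1, N)), 1)) = Mul(-6, Add(Add(Pow(N, 2), N), 1)) = Mul(-6, Add(Add(N, Pow(N, 2)), 1)) = Mul(-6, Add(1, N, Pow(N, 2))) = Add(-6, Mul(-6, N), Mul(-6, Pow(N, 2))))
Function('r')(j, m) = Add(3, j) (Function('r')(j, m) = Add(j, Mul(-1, -3)) = Add(j, 3) = Add(3, j))
Function('D')(W, B) = Mul(W, Add(2, W))
Mul(Function('D')(1, Function('r')(Pow(8, -1), Function('A')(1))), Pow(Function('t')(-27), -1)) = Mul(Mul(1, Add(2, 1)), Pow(Mul(3, -27), -1)) = Mul(Mul(1, 3), Pow(-81, -1)) = Mul(3, Rational(-1, 81)) = Rational(-1, 27)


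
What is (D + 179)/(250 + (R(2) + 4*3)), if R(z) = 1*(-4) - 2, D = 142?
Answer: 321/256 ≈ 1.2539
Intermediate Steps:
R(z) = -6 (R(z) = -4 - 2 = -6)
(D + 179)/(250 + (R(2) + 4*3)) = (142 + 179)/(250 + (-6 + 4*3)) = 321/(250 + (-6 + 12)) = 321/(250 + 6) = 321/256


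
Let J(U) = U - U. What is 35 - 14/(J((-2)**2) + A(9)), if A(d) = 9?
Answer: 301/9 ≈ 33.444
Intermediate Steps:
J(U) = 0
35 - 14/(J((-2)**2) + A(9)) = 35 - 14/(0 + 9) = 35 - 14/9 = 301/9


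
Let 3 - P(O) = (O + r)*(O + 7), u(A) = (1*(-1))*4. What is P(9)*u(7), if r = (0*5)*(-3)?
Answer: 564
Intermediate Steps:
r = 0 (r = 0*(-3) = 0)
u(A) = -4 (u(A) = -1*4 = -4)
P(O) = 3 - O*(7 + O) (P(O) = 3 - (O + 0)*(O + 7) = 3 - O*(7 + O))
P(9)*u(7) = (3 - 1*9² - 7*9)*(-4) = (3 - 1*81 - 63)*(-4) = (3 - 81 - 63)*(-4) = -141*(-4) = 564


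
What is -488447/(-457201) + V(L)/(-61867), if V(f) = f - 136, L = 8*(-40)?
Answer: 30427234205/28285654267 ≈ 1.0757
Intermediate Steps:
L = -320
V(f) = -136 + f
-488447/(-457201) + V(L)/(-61867) = -488447/(-457201) + (-136 - 320)/(-61867) = -488447*(-1/457201) - 456*(-1/61867) = 488447/457201 + 456/61867 = 30427234205/28285654267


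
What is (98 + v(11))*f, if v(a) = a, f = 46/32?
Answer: 2507/16 ≈ 156.69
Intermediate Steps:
f = 23/16 (f = 46*(1/32) = 23/16 ≈ 1.4375)
(98 + v(11))*f = (98 + 11)*(23/16) = 109*(23/16) = 2507/16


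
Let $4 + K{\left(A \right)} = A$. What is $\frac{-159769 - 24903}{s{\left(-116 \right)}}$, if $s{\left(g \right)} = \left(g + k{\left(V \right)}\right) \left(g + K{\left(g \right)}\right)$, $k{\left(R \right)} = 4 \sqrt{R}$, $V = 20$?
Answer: $- \frac{334718}{48439} - \frac{23084 \sqrt{5}}{48439} \approx -7.9757$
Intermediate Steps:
$K{\left(A \right)} = -4 + A$
$s{\left(g \right)} = \left(-4 + 2 g\right) \left(g + 8 \sqrt{5}\right)$ ($s{\left(g \right)} = \left(g + 4 \sqrt{20}\right) \left(g + \left(-4 + g\right)\right) = \left(g + 4 \cdot 2 \sqrt{5}\right) \left(-4 + 2 g\right) = \left(g + 8 \sqrt{5}\right) \left(-4 + 2 g\right) = \left(-4 + 2 g\right) \left(g + 8 \sqrt{5}\right)$)
$\frac{-159769 - 24903}{s{\left(-116 \right)}} = \frac{-159769 - 24903}{- 32 \sqrt{5} - -464 + 2 \left(-116\right)^{2} + 16 \left(-116\right) \sqrt{5}} = \frac{-159769 - 24903}{- 32 \sqrt{5} + 464 + 2 \cdot 13456 - 1856 \sqrt{5}} = - \frac{184672}{- 32 \sqrt{5} + 464 + 26912 - 1856 \sqrt{5}} = - \frac{184672}{27376 - 1888 \sqrt{5}}$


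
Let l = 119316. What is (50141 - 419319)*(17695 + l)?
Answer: -50581446958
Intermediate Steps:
(50141 - 419319)*(17695 + l) = (50141 - 419319)*(17695 + 119316) = -369178*137011 = -50581446958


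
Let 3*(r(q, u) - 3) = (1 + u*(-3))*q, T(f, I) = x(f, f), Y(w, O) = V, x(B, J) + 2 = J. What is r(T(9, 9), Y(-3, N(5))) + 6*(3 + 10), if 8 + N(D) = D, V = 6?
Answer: 124/3 ≈ 41.333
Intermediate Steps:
x(B, J) = -2 + J
N(D) = -8 + D
Y(w, O) = 6
T(f, I) = -2 + f
r(q, u) = 3 + q*(1 - 3*u)/3 (r(q, u) = 3 + ((1 + u*(-3))*q)/3 = 3 + ((1 - 3*u)*q)/3 = 3 + (q*(1 - 3*u))/3 = 3 + q*(1 - 3*u)/3)
r(T(9, 9), Y(-3, N(5))) + 6*(3 + 10) = (3 + (-2 + 9)/3 - 1*(-2 + 9)*6) + 6*(3 + 10) = (3 + (1/3)*7 - 1*7*6) + 6*13 = (3 + 7/3 - 42) + 78 = -110/3 + 78 = 124/3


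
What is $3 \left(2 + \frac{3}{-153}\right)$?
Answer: $\frac{101}{17} \approx 5.9412$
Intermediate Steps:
$3 \left(2 + \frac{3}{-153}\right) = 3 \left(2 + 3 \left(- \frac{1}{153}\right)\right) = 3 \left(2 - \frac{1}{51}\right) = 3 \cdot \frac{101}{51} = \frac{101}{17}$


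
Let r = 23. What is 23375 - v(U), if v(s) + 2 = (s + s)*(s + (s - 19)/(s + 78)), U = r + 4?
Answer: 767021/35 ≈ 21915.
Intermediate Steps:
U = 27 (U = 23 + 4 = 27)
v(s) = -2 + 2*s*(s + (-19 + s)/(78 + s)) (v(s) = -2 + (s + s)*(s + (s - 19)/(s + 78)) = -2 + (2*s)*(s + (-19 + s)/(78 + s)) = -2 + 2*s*(s + (-19 + s)/(78 + s)))
23375 - v(U) = 23375 - 2*(-78 + 27³ - 20*27 + 79*27²)/(78 + 27) = 23375 - 2*(-78 + 19683 - 540 + 79*729)/105 = 23375 - 2*(-78 + 19683 - 540 + 57591)/105 = 23375 - 2*76656/105 = 23375 - 1*51104/35 = 23375 - 51104/35 = 767021/35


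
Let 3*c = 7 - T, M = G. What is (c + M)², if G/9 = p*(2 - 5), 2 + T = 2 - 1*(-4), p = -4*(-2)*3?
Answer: 418609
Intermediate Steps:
p = 24 (p = 8*3 = 24)
T = 4 (T = -2 + (2 - 1*(-4)) = -2 + (2 + 4) = -2 + 6 = 4)
G = -648 (G = 9*(24*(2 - 5)) = 9*(24*(-3)) = 9*(-72) = -648)
M = -648
c = 1 (c = (7 - 1*4)/3 = (7 - 4)/3 = (⅓)*3 = 1)
(c + M)² = (1 - 648)² = (-647)² = 418609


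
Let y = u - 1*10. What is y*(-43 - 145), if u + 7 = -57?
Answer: 13912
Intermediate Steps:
u = -64 (u = -7 - 57 = -64)
y = -74 (y = -64 - 1*10 = -64 - 10 = -74)
y*(-43 - 145) = -74*(-43 - 145) = -74*(-188) = 13912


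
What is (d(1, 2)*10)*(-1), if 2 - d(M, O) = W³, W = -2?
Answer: -100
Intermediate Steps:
d(M, O) = 10 (d(M, O) = 2 - 1*(-2)³ = 2 - 1*(-8) = 2 + 8 = 10)
(d(1, 2)*10)*(-1) = (10*10)*(-1) = 100*(-1) = -100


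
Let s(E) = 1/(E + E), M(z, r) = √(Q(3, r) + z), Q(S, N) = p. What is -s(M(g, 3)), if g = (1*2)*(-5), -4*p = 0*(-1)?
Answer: I*√10/20 ≈ 0.15811*I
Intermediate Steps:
p = 0 (p = -0*(-1) = -¼*0 = 0)
Q(S, N) = 0
g = -10 (g = 2*(-5) = -10)
M(z, r) = √z (M(z, r) = √(0 + z) = √z)
s(E) = 1/(2*E)
-s(M(g, 3)) = -1/(2*(√(-10))) = -1/(2*(I*√10)) = -(-I*√10/10)/2 = -(-1)*I*√10/20 = I*√10/20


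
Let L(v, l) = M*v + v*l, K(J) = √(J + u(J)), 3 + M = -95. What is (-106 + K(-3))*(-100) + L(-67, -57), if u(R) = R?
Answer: 20985 - 100*I*√6 ≈ 20985.0 - 244.95*I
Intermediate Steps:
M = -98 (M = -3 - 95 = -98)
K(J) = √2*√J (K(J) = √(J + J) = √(2*J) = √2*√J)
L(v, l) = -98*v + l*v (L(v, l) = -98*v + v*l = -98*v + l*v)
(-106 + K(-3))*(-100) + L(-67, -57) = (-106 + √2*√(-3))*(-100) - 67*(-98 - 57) = (-106 + √2*(I*√3))*(-100) - 67*(-155) = (-106 + I*√6)*(-100) + 10385 = (10600 - 100*I*√6) + 10385 = 20985 - 100*I*√6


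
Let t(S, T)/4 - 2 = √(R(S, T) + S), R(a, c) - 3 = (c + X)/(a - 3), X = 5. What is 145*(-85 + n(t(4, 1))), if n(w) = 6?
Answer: -11455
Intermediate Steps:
R(a, c) = 3 + (5 + c)/(-3 + a) (R(a, c) = 3 + (c + 5)/(a - 3) = 3 + (5 + c)/(-3 + a))
t(S, T) = 8 + 4*√(S + (-4 + T + 3*S)/(-3 + S)) (t(S, T) = 8 + 4*√((-4 + T + 3*S)/(-3 + S) + S) = 8 + 4*√(S + (-4 + T + 3*S)/(-3 + S)))
145*(-85 + n(t(4, 1))) = 145*(-85 + 6) = 145*(-79) = -11455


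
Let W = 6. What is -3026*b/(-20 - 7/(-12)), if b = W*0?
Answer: 0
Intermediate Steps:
b = 0 (b = 6*0 = 0)
-3026*b/(-20 - 7/(-12)) = -0/(-20 - 7/(-12)) = -0/(-20 - 7*(-1/12)) = -0/(-20 + 7/12) = -0/(-233/12) = -0*(-12)/233 = -3026*0 = 0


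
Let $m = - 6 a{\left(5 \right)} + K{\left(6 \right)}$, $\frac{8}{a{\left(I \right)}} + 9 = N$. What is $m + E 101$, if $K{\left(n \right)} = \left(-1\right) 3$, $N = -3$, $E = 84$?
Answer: $8485$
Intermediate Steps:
$a{\left(I \right)} = - \frac{2}{3}$ ($a{\left(I \right)} = \frac{8}{-9 - 3} = \frac{8}{-12} = 8 \left(- \frac{1}{12}\right) = - \frac{2}{3}$)
$K{\left(n \right)} = -3$
$m = 1$ ($m = \left(-6\right) \left(- \frac{2}{3}\right) - 3 = 4 - 3 = 1$)
$m + E 101 = 1 + 84 \cdot 101 = 1 + 8484 = 8485$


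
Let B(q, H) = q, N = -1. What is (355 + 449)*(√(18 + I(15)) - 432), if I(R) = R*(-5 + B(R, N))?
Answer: -347328 + 1608*√42 ≈ -3.3691e+5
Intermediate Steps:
I(R) = R*(-5 + R)
(355 + 449)*(√(18 + I(15)) - 432) = (355 + 449)*(√(18 + 15*(-5 + 15)) - 432) = 804*(√(18 + 15*10) - 432) = 804*(√(18 + 150) - 432) = 804*(√168 - 432) = 804*(2*√42 - 432) = 804*(-432 + 2*√42) = -347328 + 1608*√42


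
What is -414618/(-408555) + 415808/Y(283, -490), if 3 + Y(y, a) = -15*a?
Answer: 6404690218/111172355 ≈ 57.610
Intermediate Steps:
Y(y, a) = -3 - 15*a
-414618/(-408555) + 415808/Y(283, -490) = -414618/(-408555) + 415808/(-3 - 15*(-490)) = -414618*(-1/408555) + 415808/(-3 + 7350) = 138206/136185 + 415808/7347 = 6404690218/111172355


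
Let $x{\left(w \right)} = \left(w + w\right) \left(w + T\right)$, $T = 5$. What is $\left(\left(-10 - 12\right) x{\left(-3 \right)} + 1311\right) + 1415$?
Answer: $2990$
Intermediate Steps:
$x{\left(w \right)} = 2 w \left(5 + w\right)$ ($x{\left(w \right)} = \left(w + w\right) \left(w + 5\right) = 2 w \left(5 + w\right)$)
$\left(\left(-10 - 12\right) x{\left(-3 \right)} + 1311\right) + 1415 = \left(\left(-10 - 12\right) 2 \left(-3\right) \left(5 - 3\right) + 1311\right) + 1415 = \left(- 22 \cdot 2 \left(-3\right) 2 + 1311\right) + 1415 = \left(\left(-22\right) \left(-12\right) + 1311\right) + 1415 = \left(264 + 1311\right) + 1415 = 1575 + 1415 = 2990$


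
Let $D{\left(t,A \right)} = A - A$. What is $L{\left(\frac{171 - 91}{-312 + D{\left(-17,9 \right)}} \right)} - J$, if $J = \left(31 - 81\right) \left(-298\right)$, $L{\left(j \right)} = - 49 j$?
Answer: $- \frac{580610}{39} \approx -14887.0$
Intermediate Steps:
$D{\left(t,A \right)} = 0$
$J = 14900$ ($J = \left(-50\right) \left(-298\right) = 14900$)
$L{\left(\frac{171 - 91}{-312 + D{\left(-17,9 \right)}} \right)} - J = - 49 \frac{171 - 91}{-312 + 0} - 14900 = - 49 \frac{80}{-312} - 14900 = - 49 \cdot 80 \left(- \frac{1}{312}\right) - 14900 = \left(-49\right) \left(- \frac{10}{39}\right) - 14900 = \frac{490}{39} - 14900 = - \frac{580610}{39}$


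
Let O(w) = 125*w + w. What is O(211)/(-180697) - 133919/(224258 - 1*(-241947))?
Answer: -36593287673/84241844885 ≈ -0.43438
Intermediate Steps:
O(w) = 126*w
O(211)/(-180697) - 133919/(224258 - 1*(-241947)) = (126*211)/(-180697) - 133919/(224258 - 1*(-241947)) = 26586*(-1/180697) - 133919/(224258 + 241947) = -26586/180697 - 133919/466205 = -36593287673/84241844885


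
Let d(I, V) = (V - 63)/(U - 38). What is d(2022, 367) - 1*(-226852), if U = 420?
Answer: 43328884/191 ≈ 2.2685e+5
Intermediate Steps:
d(I, V) = -63/382 + V/382 (d(I, V) = (V - 63)/(420 - 38) = (-63 + V)/382 = (-63 + V)*(1/382) = -63/382 + V/382)
d(2022, 367) - 1*(-226852) = (-63/382 + (1/382)*367) - 1*(-226852) = (-63/382 + 367/382) + 226852 = 152/191 + 226852 = 43328884/191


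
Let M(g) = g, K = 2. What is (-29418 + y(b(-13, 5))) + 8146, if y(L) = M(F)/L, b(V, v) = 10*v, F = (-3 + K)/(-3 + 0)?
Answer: -3190799/150 ≈ -21272.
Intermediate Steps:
F = 1/3 (F = (-3 + 2)/(-3 + 0) = -1/(-3) = -1*(-1/3) = 1/3 ≈ 0.33333)
y(L) = 1/(3*L)
(-29418 + y(b(-13, 5))) + 8146 = (-29418 + 1/(3*((10*5)))) + 8146 = (-29418 + (1/3)/50) + 8146 = (-29418 + (1/3)*(1/50)) + 8146 = (-29418 + 1/150) + 8146 = -4412699/150 + 8146 = -3190799/150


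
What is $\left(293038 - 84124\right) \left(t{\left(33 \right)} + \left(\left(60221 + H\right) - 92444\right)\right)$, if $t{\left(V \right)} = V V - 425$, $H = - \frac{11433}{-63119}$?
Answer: $- \frac{416148558738432}{63119} \approx -6.5931 \cdot 10^{9}$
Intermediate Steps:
$H = \frac{11433}{63119}$ ($H = \left(-11433\right) \left(- \frac{1}{63119}\right) = \frac{11433}{63119} \approx 0.18113$)
$t{\left(V \right)} = -425 + V^{2}$ ($t{\left(V \right)} = V^{2} - 425 = -425 + V^{2}$)
$\left(293038 - 84124\right) \left(t{\left(33 \right)} + \left(\left(60221 + H\right) - 92444\right)\right) = \left(293038 - 84124\right) \left(\left(-425 + 33^{2}\right) + \left(\left(60221 + \frac{11433}{63119}\right) - 92444\right)\right) = 208914 \left(\left(-425 + 1089\right) + \left(\frac{3801100732}{63119} - 92444\right)\right) = 208914 \left(664 - \frac{2033872104}{63119}\right) = 208914 \left(- \frac{1991961088}{63119}\right) = - \frac{416148558738432}{63119}$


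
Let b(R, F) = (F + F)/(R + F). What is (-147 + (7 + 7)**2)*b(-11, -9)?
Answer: 441/10 ≈ 44.100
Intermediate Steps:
b(R, F) = 2*F/(F + R) (b(R, F) = (2*F)/(F + R) = 2*F/(F + R))
(-147 + (7 + 7)**2)*b(-11, -9) = (-147 + (7 + 7)**2)*(2*(-9)/(-9 - 11)) = (-147 + 14**2)*(2*(-9)/(-20)) = (-147 + 196)*(2*(-9)*(-1/20)) = 49*(9/10) = 441/10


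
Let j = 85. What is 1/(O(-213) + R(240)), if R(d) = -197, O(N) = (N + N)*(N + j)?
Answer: 1/54331 ≈ 1.8406e-5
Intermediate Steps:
O(N) = 2*N*(85 + N) (O(N) = (N + N)*(N + 85) = (2*N)*(85 + N) = 2*N*(85 + N))
1/(O(-213) + R(240)) = 1/(2*(-213)*(85 - 213) - 197) = 1/(2*(-213)*(-128) - 197) = 1/(54528 - 197) = 1/54331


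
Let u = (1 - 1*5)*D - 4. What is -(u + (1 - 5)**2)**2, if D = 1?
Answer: -64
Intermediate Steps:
u = -8 (u = (1 - 1*5)*1 - 4 = (1 - 5)*1 - 4 = -4*1 - 4 = -4 - 4 = -8)
-(u + (1 - 5)**2)**2 = -(-8 + (1 - 5)**2)**2 = -(-8 + (-4)**2)**2 = -(-8 + 16)**2 = -1*8**2 = -1*64 = -64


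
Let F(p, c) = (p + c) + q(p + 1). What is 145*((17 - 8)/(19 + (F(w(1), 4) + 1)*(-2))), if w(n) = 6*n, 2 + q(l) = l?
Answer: -1305/13 ≈ -100.38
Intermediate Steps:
q(l) = -2 + l
F(p, c) = -1 + c + 2*p (F(p, c) = (p + c) + (-2 + (p + 1)) = (c + p) + (-2 + (1 + p)) = (c + p) + (-1 + p) = -1 + c + 2*p)
145*((17 - 8)/(19 + (F(w(1), 4) + 1)*(-2))) = 145*((17 - 8)/(19 + ((-1 + 4 + 2*(6*1)) + 1)*(-2))) = 145*(9/(19 + ((-1 + 4 + 2*6) + 1)*(-2))) = 145*(9/(19 + ((-1 + 4 + 12) + 1)*(-2))) = 145*(9/(19 + (15 + 1)*(-2))) = 145*(9/(19 + 16*(-2))) = 145*(9/(19 - 32)) = 145*(9/(-13)) = 145*(9*(-1/13)) = 145*(-9/13) = -1305/13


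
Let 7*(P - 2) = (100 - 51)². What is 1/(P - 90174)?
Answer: -1/89829 ≈ -1.1132e-5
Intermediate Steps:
P = 345 (P = 2 + (100 - 51)²/7 = 2 + (⅐)*49² = 2 + (⅐)*2401 = 2 + 343 = 345)
1/(P - 90174) = 1/(345 - 90174) = 1/(-89829) = -1/89829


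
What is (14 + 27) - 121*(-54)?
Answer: 6575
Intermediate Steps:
(14 + 27) - 121*(-54) = 41 + 6534 = 6575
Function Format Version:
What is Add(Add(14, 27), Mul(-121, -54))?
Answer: 6575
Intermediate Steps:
Add(Add(14, 27), Mul(-121, -54)) = Add(41, 6534) = 6575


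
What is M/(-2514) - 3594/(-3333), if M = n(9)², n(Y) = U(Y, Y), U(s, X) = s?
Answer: 973927/931018 ≈ 1.0461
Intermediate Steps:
n(Y) = Y
M = 81 (M = 9² = 81)
M/(-2514) - 3594/(-3333) = 81/(-2514) - 3594/(-3333) = 81*(-1/2514) - 3594*(-1/3333) = -27/838 + 1198/1111 = 973927/931018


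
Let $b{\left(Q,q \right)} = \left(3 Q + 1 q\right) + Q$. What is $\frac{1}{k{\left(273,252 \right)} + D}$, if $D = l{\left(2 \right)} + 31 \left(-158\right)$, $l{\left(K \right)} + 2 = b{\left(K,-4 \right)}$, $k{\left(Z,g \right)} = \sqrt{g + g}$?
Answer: $- \frac{68}{332921} - \frac{\sqrt{14}}{3995052} \approx -0.00020519$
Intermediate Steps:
$k{\left(Z,g \right)} = \sqrt{2} \sqrt{g}$ ($k{\left(Z,g \right)} = \sqrt{2 g} = \sqrt{2} \sqrt{g}$)
$b{\left(Q,q \right)} = q + 4 Q$ ($b{\left(Q,q \right)} = \left(3 Q + q\right) + Q = \left(q + 3 Q\right) + Q = q + 4 Q$)
$l{\left(K \right)} = -6 + 4 K$ ($l{\left(K \right)} = -2 + \left(-4 + 4 K\right) = -6 + 4 K$)
$D = -4896$ ($D = \left(-6 + 4 \cdot 2\right) + 31 \left(-158\right) = \left(-6 + 8\right) - 4898 = 2 - 4898 = -4896$)
$\frac{1}{k{\left(273,252 \right)} + D} = \frac{1}{\sqrt{2} \sqrt{252} - 4896} = \frac{1}{\sqrt{2} \cdot 6 \sqrt{7} - 4896} = \frac{1}{6 \sqrt{14} - 4896} = \frac{1}{-4896 + 6 \sqrt{14}}$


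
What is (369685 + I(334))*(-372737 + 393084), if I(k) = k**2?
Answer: 9791810627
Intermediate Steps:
(369685 + I(334))*(-372737 + 393084) = (369685 + 334**2)*(-372737 + 393084) = (369685 + 111556)*20347 = 481241*20347 = 9791810627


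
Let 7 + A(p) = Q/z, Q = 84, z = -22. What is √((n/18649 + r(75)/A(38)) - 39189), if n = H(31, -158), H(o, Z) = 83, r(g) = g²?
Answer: I*√676699132905103/130543 ≈ 199.27*I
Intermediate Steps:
A(p) = -119/11 (A(p) = -7 + 84/(-22) = -7 + 84*(-1/22) = -7 - 42/11 = -119/11)
n = 83
√((n/18649 + r(75)/A(38)) - 39189) = √((83/18649 + 75²/(-119/11)) - 39189) = √((83*(1/18649) + 5625*(-11/119)) - 39189) = √((83/18649 - 61875/119) - 39189) = √(-67876294/130543 - 39189) = √(-5183725921/130543) = I*√676699132905103/130543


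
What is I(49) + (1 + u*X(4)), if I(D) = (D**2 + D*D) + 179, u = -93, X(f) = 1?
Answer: 4889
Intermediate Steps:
I(D) = 179 + 2*D**2 (I(D) = (D**2 + D**2) + 179 = 2*D**2 + 179 = 179 + 2*D**2)
I(49) + (1 + u*X(4)) = (179 + 2*49**2) + (1 - 93*1) = (179 + 2*2401) + (1 - 93) = (179 + 4802) - 92 = 4981 - 92 = 4889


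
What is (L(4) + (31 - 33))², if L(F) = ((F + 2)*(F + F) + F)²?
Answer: 7300804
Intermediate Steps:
L(F) = (F + 2*F*(2 + F))² (L(F) = ((2 + F)*(2*F) + F)² = (2*F*(2 + F) + F)² = (F + 2*F*(2 + F))²)
(L(4) + (31 - 33))² = (4²*(5 + 2*4)² + (31 - 33))² = (16*(5 + 8)² - 2)² = (16*13² - 2)² = (16*169 - 2)² = (2704 - 2)² = 2702² = 7300804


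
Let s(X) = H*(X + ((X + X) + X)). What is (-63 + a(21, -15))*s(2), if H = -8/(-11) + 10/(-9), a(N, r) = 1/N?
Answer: 401888/2079 ≈ 193.31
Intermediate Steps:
H = -38/99 (H = -8*(-1/11) + 10*(-1/9) = 8/11 - 10/9 = -38/99 ≈ -0.38384)
s(X) = -152*X/99 (s(X) = -38*(X + ((X + X) + X))/99 = -38*(X + (2*X + X))/99 = -38*(X + 3*X)/99 = -152*X/99)
(-63 + a(21, -15))*s(2) = (-63 + 1/21)*(-152/99*2) = (-63 + 1/21)*(-304/99) = -1322/21*(-304/99) = 401888/2079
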